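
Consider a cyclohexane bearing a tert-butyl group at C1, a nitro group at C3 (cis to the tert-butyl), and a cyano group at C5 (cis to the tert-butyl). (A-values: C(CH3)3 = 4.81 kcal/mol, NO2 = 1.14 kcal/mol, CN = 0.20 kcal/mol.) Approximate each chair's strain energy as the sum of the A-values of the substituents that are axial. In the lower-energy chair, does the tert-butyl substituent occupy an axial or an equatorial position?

equatorial

Chair I (tert-butyl axial, nitro axial, cyano axial): E = 6.15 kcal/mol.
Chair II (tert-butyl equatorial, nitro equatorial, cyano equatorial): E = 0.00 kcal/mol.
Chair II is the more stable (lower-energy) conformer, and in that chair the tert-butyl group is equatorial.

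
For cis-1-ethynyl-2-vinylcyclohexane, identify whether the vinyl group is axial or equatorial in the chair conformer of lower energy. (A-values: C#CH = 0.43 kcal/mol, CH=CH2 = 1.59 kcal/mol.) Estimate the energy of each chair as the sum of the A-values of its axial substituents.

equatorial

C1 and C2 have opposite parity, so for the cis isomer the two substituents are one axial and one equatorial in each chair.
Chair I (ethynyl axial, vinyl equatorial): E = 0.43 kcal/mol.
Chair II (ethynyl equatorial, vinyl axial): E = 1.59 kcal/mol.
Chair I is the more stable (lower-energy) conformer, and in that chair the vinyl group is equatorial.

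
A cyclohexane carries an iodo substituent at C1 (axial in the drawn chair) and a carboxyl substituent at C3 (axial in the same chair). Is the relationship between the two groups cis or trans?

C1 and C3 have the same parity, so their axial bonds point in the same direction.
With same-parity carbons, two substituents on the same face are both axial or both equatorial; opposite faces give one of each.
Here the groups are axial/axial → same face → cis.

cis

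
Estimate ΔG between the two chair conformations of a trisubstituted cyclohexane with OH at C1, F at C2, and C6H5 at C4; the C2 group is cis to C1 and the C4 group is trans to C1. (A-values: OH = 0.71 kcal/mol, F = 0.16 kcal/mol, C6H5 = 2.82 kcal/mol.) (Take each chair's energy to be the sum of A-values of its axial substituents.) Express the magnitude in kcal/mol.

3.37 kcal/mol

Chair I (hydroxyl axial, fluoro equatorial, phenyl axial): E = 3.53 kcal/mol.
Chair II (hydroxyl equatorial, fluoro axial, phenyl equatorial): E = 0.16 kcal/mol.
ΔE = 3.53 − 0.16 = 3.37 kcal/mol; chair II is more stable.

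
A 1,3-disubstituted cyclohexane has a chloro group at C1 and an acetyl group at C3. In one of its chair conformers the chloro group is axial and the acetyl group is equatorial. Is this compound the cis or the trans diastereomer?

trans

C1 and C3 have the same parity, so their axial bonds point in the same direction.
With same-parity carbons, two substituents on the same face are both axial or both equatorial; opposite faces give one of each.
Here the groups are axial/equatorial → opposite face → trans.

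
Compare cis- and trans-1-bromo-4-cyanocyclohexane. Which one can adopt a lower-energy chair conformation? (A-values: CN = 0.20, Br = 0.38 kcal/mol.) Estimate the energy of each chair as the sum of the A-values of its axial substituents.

At 1,4 positions (parity opposite): cis → (a,e or e,a); trans → (e,e or a,a).
Best chair for cis: E = 0.20 kcal/mol; best chair for trans: E = 0.00 kcal/mol.
The trans isomer is lower by 0.20 kcal/mol.

trans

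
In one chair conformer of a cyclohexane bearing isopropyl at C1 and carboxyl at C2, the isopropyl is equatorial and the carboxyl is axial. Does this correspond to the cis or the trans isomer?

cis

C1 and C2 have opposite parity, so their axial bonds point in opposite directions.
With opposite-parity carbons, two substituents on the same face are one axial and one equatorial; opposite faces give both axial or both equatorial.
Here the groups are equatorial/axial → same face → cis.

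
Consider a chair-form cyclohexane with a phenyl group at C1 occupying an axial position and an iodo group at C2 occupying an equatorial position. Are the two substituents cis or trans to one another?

C1 and C2 have opposite parity, so their axial bonds point in opposite directions.
With opposite-parity carbons, two substituents on the same face are one axial and one equatorial; opposite faces give both axial or both equatorial.
Here the groups are axial/equatorial → same face → cis.

cis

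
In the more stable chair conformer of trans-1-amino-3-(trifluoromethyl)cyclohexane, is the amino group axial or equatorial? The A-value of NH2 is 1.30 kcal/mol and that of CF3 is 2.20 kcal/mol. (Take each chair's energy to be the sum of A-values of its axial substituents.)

axial

C1 and C3 have the same parity, so for the trans isomer the two substituents are one axial and one equatorial in each chair.
Chair I (amino axial, trifluoromethyl equatorial): E = 1.30 kcal/mol.
Chair II (amino equatorial, trifluoromethyl axial): E = 2.20 kcal/mol.
Chair I is the more stable (lower-energy) conformer, and in that chair the amino group is axial.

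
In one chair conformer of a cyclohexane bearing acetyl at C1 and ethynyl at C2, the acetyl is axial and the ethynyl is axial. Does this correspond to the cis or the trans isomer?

trans

C1 and C2 have opposite parity, so their axial bonds point in opposite directions.
With opposite-parity carbons, two substituents on the same face are one axial and one equatorial; opposite faces give both axial or both equatorial.
Here the groups are axial/axial → opposite face → trans.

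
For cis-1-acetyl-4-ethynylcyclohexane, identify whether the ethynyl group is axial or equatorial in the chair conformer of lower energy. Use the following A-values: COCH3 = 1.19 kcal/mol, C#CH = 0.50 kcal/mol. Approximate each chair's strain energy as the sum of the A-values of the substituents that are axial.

C1 and C4 have opposite parity, so for the cis isomer the two substituents are one axial and one equatorial in each chair.
Chair I (acetyl axial, ethynyl equatorial): E = 1.19 kcal/mol.
Chair II (acetyl equatorial, ethynyl axial): E = 0.50 kcal/mol.
Chair II is the more stable (lower-energy) conformer, and in that chair the ethynyl group is axial.

axial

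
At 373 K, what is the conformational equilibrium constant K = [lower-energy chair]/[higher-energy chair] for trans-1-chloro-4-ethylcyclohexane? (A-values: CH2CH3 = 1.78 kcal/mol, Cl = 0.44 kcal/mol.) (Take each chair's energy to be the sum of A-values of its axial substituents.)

K ≈ 20.0

C1 and C4 have opposite parity, so for the trans isomer the two substituents are e,e in one chair and a,a in the other.
Chair I (ethyl axial, chloro axial): E = 2.22 kcal/mol; chair II (ethyl equatorial, chloro equatorial): E = 0.00 kcal/mol.
ΔG = 2.22 kcal/mol between the two chairs.
K = exp(ΔG/RT) with R = 1.987×10⁻³ kcal mol⁻¹ K⁻¹ and T = 373 K gives K ≈ 20.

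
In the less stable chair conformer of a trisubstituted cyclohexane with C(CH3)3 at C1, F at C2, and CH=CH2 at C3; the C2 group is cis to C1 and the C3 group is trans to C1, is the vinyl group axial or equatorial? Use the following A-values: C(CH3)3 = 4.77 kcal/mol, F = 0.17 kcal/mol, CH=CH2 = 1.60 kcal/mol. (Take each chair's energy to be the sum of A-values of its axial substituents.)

equatorial

Chair I (tert-butyl axial, fluoro equatorial, vinyl equatorial): E = 4.77 kcal/mol.
Chair II (tert-butyl equatorial, fluoro axial, vinyl axial): E = 1.77 kcal/mol.
Chair I is the less stable (higher-energy) conformer, and in that chair the vinyl group is equatorial.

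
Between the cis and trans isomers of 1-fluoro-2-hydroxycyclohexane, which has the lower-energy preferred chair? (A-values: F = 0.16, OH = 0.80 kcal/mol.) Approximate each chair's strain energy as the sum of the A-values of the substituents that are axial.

At 1,2 positions (parity opposite): cis → (a,e or e,a); trans → (e,e or a,a).
Best chair for cis: E = 0.16 kcal/mol; best chair for trans: E = 0.00 kcal/mol.
The trans isomer is lower by 0.16 kcal/mol.

trans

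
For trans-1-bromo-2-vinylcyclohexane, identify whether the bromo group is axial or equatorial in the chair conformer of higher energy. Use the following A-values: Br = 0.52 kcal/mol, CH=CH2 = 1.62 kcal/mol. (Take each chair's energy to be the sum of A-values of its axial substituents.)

C1 and C2 have opposite parity, so for the trans isomer the two substituents are e,e in one chair and a,a in the other.
Chair I (bromo axial, vinyl axial): E = 2.14 kcal/mol.
Chair II (bromo equatorial, vinyl equatorial): E = 0.00 kcal/mol.
Chair I is the less stable (higher-energy) conformer, and in that chair the bromo group is axial.

axial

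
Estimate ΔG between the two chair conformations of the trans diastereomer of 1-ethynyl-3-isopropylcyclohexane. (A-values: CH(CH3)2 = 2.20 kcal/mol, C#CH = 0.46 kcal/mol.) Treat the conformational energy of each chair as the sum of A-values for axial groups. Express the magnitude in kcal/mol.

C1 and C3 have the same parity, so for the trans isomer the two substituents are one axial and one equatorial in each chair.
Chair I (isopropyl axial, ethynyl equatorial): E = 2.20 kcal/mol.
Chair II (isopropyl equatorial, ethynyl axial): E = 0.46 kcal/mol.
ΔE = 2.20 − 0.46 = 1.74 kcal/mol; chair II is more stable.

1.74 kcal/mol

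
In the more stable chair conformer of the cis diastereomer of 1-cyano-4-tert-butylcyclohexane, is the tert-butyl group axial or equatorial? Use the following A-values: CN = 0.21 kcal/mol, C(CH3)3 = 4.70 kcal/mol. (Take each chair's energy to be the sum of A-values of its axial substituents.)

equatorial

C1 and C4 have opposite parity, so for the cis isomer the two substituents are one axial and one equatorial in each chair.
Chair I (cyano axial, tert-butyl equatorial): E = 0.21 kcal/mol.
Chair II (cyano equatorial, tert-butyl axial): E = 4.70 kcal/mol.
Chair I is the more stable (lower-energy) conformer, and in that chair the tert-butyl group is equatorial.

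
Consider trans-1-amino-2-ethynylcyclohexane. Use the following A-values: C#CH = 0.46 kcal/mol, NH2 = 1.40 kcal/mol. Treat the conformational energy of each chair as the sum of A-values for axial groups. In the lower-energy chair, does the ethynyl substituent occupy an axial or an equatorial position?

equatorial

C1 and C2 have opposite parity, so for the trans isomer the two substituents are e,e in one chair and a,a in the other.
Chair I (ethynyl axial, amino axial): E = 1.86 kcal/mol.
Chair II (ethynyl equatorial, amino equatorial): E = 0.00 kcal/mol.
Chair II is the more stable (lower-energy) conformer, and in that chair the ethynyl group is equatorial.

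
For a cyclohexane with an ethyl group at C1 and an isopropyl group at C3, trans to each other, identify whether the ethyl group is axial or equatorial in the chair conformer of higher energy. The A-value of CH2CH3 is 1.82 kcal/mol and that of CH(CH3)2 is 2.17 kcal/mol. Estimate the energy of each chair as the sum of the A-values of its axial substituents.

C1 and C3 have the same parity, so for the trans isomer the two substituents are one axial and one equatorial in each chair.
Chair I (ethyl axial, isopropyl equatorial): E = 1.82 kcal/mol.
Chair II (ethyl equatorial, isopropyl axial): E = 2.17 kcal/mol.
Chair II is the less stable (higher-energy) conformer, and in that chair the ethyl group is equatorial.

equatorial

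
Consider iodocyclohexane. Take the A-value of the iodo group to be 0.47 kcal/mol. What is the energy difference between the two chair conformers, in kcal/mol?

A monosubstituted cyclohexane has one chair with the iodo group axial (E = A = 0.47 kcal/mol) and one with it equatorial (E = 0).
ΔE = 0.47 − 0 = 0.47 kcal/mol.

0.47 kcal/mol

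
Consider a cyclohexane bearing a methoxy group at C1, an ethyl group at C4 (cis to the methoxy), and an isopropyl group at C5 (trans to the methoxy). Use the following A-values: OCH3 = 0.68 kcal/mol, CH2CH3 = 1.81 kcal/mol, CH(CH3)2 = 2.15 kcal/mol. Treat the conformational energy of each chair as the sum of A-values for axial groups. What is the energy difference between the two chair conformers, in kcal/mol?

3.28 kcal/mol

Chair I (methoxy axial, ethyl equatorial, isopropyl equatorial): E = 0.68 kcal/mol.
Chair II (methoxy equatorial, ethyl axial, isopropyl axial): E = 3.96 kcal/mol.
ΔE = 3.96 − 0.68 = 3.28 kcal/mol; chair I is more stable.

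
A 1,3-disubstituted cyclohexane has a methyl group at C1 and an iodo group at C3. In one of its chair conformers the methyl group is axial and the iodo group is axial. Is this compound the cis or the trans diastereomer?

cis

C1 and C3 have the same parity, so their axial bonds point in the same direction.
With same-parity carbons, two substituents on the same face are both axial or both equatorial; opposite faces give one of each.
Here the groups are axial/axial → same face → cis.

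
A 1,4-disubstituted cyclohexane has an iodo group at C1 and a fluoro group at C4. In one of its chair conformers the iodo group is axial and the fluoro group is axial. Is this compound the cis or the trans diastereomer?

trans

C1 and C4 have opposite parity, so their axial bonds point in opposite directions.
With opposite-parity carbons, two substituents on the same face are one axial and one equatorial; opposite faces give both axial or both equatorial.
Here the groups are axial/axial → opposite face → trans.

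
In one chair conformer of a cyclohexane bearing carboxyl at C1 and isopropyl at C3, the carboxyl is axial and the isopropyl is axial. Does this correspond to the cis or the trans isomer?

C1 and C3 have the same parity, so their axial bonds point in the same direction.
With same-parity carbons, two substituents on the same face are both axial or both equatorial; opposite faces give one of each.
Here the groups are axial/axial → same face → cis.

cis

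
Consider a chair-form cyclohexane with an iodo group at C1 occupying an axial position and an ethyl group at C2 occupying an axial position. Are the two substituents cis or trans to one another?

C1 and C2 have opposite parity, so their axial bonds point in opposite directions.
With opposite-parity carbons, two substituents on the same face are one axial and one equatorial; opposite faces give both axial or both equatorial.
Here the groups are axial/axial → opposite face → trans.

trans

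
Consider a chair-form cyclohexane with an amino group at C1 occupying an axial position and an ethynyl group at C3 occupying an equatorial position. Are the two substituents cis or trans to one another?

trans

C1 and C3 have the same parity, so their axial bonds point in the same direction.
With same-parity carbons, two substituents on the same face are both axial or both equatorial; opposite faces give one of each.
Here the groups are axial/equatorial → opposite face → trans.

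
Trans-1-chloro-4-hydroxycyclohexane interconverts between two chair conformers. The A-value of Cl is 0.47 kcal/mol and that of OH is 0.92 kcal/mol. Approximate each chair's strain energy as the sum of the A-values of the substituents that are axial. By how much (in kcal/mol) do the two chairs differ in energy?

C1 and C4 have opposite parity, so for the trans isomer the two substituents are e,e in one chair and a,a in the other.
Chair I (chloro axial, hydroxyl axial): E = 1.39 kcal/mol.
Chair II (chloro equatorial, hydroxyl equatorial): E = 0.00 kcal/mol.
ΔE = 1.39 − 0.00 = 1.39 kcal/mol; chair II is more stable.

1.39 kcal/mol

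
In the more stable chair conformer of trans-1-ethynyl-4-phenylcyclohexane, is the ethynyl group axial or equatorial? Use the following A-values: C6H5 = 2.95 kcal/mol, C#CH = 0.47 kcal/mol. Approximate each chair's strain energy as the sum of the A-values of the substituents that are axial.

equatorial

C1 and C4 have opposite parity, so for the trans isomer the two substituents are e,e in one chair and a,a in the other.
Chair I (phenyl axial, ethynyl axial): E = 3.42 kcal/mol.
Chair II (phenyl equatorial, ethynyl equatorial): E = 0.00 kcal/mol.
Chair II is the more stable (lower-energy) conformer, and in that chair the ethynyl group is equatorial.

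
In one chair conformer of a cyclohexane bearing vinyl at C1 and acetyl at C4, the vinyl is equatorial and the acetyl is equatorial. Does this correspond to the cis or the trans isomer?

trans

C1 and C4 have opposite parity, so their axial bonds point in opposite directions.
With opposite-parity carbons, two substituents on the same face are one axial and one equatorial; opposite faces give both axial or both equatorial.
Here the groups are equatorial/equatorial → opposite face → trans.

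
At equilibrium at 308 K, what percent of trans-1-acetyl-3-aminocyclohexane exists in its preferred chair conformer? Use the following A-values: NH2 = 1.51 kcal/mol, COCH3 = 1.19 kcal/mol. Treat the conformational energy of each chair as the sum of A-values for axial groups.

62.8%

C1 and C3 have the same parity, so for the trans isomer the two substituents are one axial and one equatorial in each chair.
Chair I (amino axial, acetyl equatorial): E = 1.51 kcal/mol; chair II (amino equatorial, acetyl axial): E = 1.19 kcal/mol.
ΔG = 0.32 kcal/mol between the two chairs.
K = exp(ΔG/RT) with R = 1.987×10⁻³ kcal mol⁻¹ K⁻¹ and T = 308 K gives K ≈ 1.69.
Fraction in the lower-energy chair = K/(K+1) = 62.8%.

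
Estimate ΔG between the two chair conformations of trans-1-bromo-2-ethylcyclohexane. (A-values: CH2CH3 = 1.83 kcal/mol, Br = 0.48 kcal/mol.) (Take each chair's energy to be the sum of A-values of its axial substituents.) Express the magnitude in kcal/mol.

2.31 kcal/mol

C1 and C2 have opposite parity, so for the trans isomer the two substituents are e,e in one chair and a,a in the other.
Chair I (ethyl axial, bromo axial): E = 2.31 kcal/mol.
Chair II (ethyl equatorial, bromo equatorial): E = 0.00 kcal/mol.
ΔE = 2.31 − 0.00 = 2.31 kcal/mol; chair II is more stable.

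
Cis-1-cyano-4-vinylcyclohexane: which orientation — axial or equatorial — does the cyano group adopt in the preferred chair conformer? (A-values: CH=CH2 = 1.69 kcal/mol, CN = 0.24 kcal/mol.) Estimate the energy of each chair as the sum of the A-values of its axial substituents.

axial

C1 and C4 have opposite parity, so for the cis isomer the two substituents are one axial and one equatorial in each chair.
Chair I (vinyl axial, cyano equatorial): E = 1.69 kcal/mol.
Chair II (vinyl equatorial, cyano axial): E = 0.24 kcal/mol.
Chair II is the more stable (lower-energy) conformer, and in that chair the cyano group is axial.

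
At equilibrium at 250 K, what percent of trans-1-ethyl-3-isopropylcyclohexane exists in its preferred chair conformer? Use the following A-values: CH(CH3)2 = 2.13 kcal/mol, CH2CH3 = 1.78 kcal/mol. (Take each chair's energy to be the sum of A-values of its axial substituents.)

66.9%

C1 and C3 have the same parity, so for the trans isomer the two substituents are one axial and one equatorial in each chair.
Chair I (isopropyl axial, ethyl equatorial): E = 2.13 kcal/mol; chair II (isopropyl equatorial, ethyl axial): E = 1.78 kcal/mol.
ΔG = 0.35 kcal/mol between the two chairs.
K = exp(ΔG/RT) with R = 1.987×10⁻³ kcal mol⁻¹ K⁻¹ and T = 250 K gives K ≈ 2.02.
Fraction in the lower-energy chair = K/(K+1) = 66.9%.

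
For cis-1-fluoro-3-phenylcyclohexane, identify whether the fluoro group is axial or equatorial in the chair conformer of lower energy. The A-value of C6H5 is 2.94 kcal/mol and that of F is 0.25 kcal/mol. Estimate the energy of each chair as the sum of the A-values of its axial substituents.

C1 and C3 have the same parity, so for the cis isomer the two substituents are e,e in one chair and a,a in the other.
Chair I (phenyl axial, fluoro axial): E = 3.19 kcal/mol.
Chair II (phenyl equatorial, fluoro equatorial): E = 0.00 kcal/mol.
Chair II is the more stable (lower-energy) conformer, and in that chair the fluoro group is equatorial.

equatorial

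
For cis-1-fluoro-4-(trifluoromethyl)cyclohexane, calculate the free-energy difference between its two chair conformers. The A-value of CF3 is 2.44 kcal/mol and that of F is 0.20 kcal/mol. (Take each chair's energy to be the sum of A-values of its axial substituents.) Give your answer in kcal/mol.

C1 and C4 have opposite parity, so for the cis isomer the two substituents are one axial and one equatorial in each chair.
Chair I (trifluoromethyl axial, fluoro equatorial): E = 2.44 kcal/mol.
Chair II (trifluoromethyl equatorial, fluoro axial): E = 0.20 kcal/mol.
ΔE = 2.44 − 0.20 = 2.24 kcal/mol; chair II is more stable.

2.24 kcal/mol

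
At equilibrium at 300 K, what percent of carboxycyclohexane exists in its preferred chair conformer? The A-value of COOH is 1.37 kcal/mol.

90.9%

One chair has the carboxyl group axial (E = 1.37 kcal/mol) and the other has it equatorial (E = 0).
ΔG = 1.37 kcal/mol between the two chairs.
K = exp(ΔG/RT) with R = 1.987×10⁻³ kcal mol⁻¹ K⁻¹ and T = 300 K gives K ≈ 9.96.
Fraction in the lower-energy chair = K/(K+1) = 90.9%.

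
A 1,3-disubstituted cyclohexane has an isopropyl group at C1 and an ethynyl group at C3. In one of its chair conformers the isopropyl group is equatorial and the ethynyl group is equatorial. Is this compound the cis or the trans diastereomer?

C1 and C3 have the same parity, so their axial bonds point in the same direction.
With same-parity carbons, two substituents on the same face are both axial or both equatorial; opposite faces give one of each.
Here the groups are equatorial/equatorial → same face → cis.

cis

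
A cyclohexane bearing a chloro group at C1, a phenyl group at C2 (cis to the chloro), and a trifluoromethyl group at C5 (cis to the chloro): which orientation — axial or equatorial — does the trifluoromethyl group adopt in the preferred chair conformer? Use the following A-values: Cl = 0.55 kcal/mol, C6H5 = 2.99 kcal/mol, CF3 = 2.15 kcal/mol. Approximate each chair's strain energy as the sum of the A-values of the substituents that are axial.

Chair I (chloro axial, phenyl equatorial, trifluoromethyl axial): E = 2.70 kcal/mol.
Chair II (chloro equatorial, phenyl axial, trifluoromethyl equatorial): E = 2.99 kcal/mol.
Chair I is the more stable (lower-energy) conformer, and in that chair the trifluoromethyl group is axial.

axial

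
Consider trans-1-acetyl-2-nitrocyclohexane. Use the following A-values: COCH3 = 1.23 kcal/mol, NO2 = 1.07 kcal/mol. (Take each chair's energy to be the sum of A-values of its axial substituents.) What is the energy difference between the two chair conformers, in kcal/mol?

2.30 kcal/mol

C1 and C2 have opposite parity, so for the trans isomer the two substituents are e,e in one chair and a,a in the other.
Chair I (acetyl axial, nitro axial): E = 2.30 kcal/mol.
Chair II (acetyl equatorial, nitro equatorial): E = 0.00 kcal/mol.
ΔE = 2.30 − 0.00 = 2.30 kcal/mol; chair II is more stable.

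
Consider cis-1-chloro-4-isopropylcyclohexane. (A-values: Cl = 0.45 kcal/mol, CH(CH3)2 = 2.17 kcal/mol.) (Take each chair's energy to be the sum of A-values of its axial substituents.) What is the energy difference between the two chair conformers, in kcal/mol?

C1 and C4 have opposite parity, so for the cis isomer the two substituents are one axial and one equatorial in each chair.
Chair I (chloro axial, isopropyl equatorial): E = 0.45 kcal/mol.
Chair II (chloro equatorial, isopropyl axial): E = 2.17 kcal/mol.
ΔE = 2.17 − 0.45 = 1.72 kcal/mol; chair I is more stable.

1.72 kcal/mol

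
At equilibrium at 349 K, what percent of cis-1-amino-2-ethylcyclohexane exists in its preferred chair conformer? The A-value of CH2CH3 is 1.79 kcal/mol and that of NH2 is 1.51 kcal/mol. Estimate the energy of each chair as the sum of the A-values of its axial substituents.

60.0%

C1 and C2 have opposite parity, so for the cis isomer the two substituents are one axial and one equatorial in each chair.
Chair I (ethyl axial, amino equatorial): E = 1.79 kcal/mol; chair II (ethyl equatorial, amino axial): E = 1.51 kcal/mol.
ΔG = 0.28 kcal/mol between the two chairs.
K = exp(ΔG/RT) with R = 1.987×10⁻³ kcal mol⁻¹ K⁻¹ and T = 349 K gives K ≈ 1.5.
Fraction in the lower-energy chair = K/(K+1) = 60.0%.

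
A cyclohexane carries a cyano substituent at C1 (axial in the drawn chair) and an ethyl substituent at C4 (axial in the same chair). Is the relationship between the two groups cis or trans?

C1 and C4 have opposite parity, so their axial bonds point in opposite directions.
With opposite-parity carbons, two substituents on the same face are one axial and one equatorial; opposite faces give both axial or both equatorial.
Here the groups are axial/axial → opposite face → trans.

trans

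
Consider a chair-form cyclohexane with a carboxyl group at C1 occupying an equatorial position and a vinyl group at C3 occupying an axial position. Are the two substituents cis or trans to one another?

trans

C1 and C3 have the same parity, so their axial bonds point in the same direction.
With same-parity carbons, two substituents on the same face are both axial or both equatorial; opposite faces give one of each.
Here the groups are equatorial/axial → opposite face → trans.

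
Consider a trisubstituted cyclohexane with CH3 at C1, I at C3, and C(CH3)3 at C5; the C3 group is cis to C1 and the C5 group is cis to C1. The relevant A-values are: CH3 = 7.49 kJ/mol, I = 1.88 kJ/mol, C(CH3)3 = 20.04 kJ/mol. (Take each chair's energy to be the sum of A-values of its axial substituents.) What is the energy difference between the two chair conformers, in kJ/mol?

29.41 kJ/mol

Chair I (methyl axial, iodo axial, tert-butyl axial): E = 29.41 kJ/mol.
Chair II (methyl equatorial, iodo equatorial, tert-butyl equatorial): E = 0.00 kJ/mol.
ΔE = 29.41 − 0.00 = 29.41 kJ/mol; chair II is more stable.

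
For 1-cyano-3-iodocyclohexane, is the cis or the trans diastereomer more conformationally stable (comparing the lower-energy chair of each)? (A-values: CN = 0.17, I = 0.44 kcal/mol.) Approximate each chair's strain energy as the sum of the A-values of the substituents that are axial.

cis

At 1,3 positions (parity same): cis → (e,e or a,a); trans → (a,e or e,a).
Best chair for cis: E = 0.00 kcal/mol; best chair for trans: E = 0.17 kcal/mol.
The cis isomer is lower by 0.17 kcal/mol.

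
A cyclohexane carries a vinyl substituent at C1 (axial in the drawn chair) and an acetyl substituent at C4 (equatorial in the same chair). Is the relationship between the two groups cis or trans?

C1 and C4 have opposite parity, so their axial bonds point in opposite directions.
With opposite-parity carbons, two substituents on the same face are one axial and one equatorial; opposite faces give both axial or both equatorial.
Here the groups are axial/equatorial → same face → cis.

cis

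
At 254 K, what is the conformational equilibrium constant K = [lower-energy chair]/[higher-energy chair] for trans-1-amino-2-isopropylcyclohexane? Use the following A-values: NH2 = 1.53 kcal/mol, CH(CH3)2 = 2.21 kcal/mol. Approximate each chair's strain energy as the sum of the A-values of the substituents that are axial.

C1 and C2 have opposite parity, so for the trans isomer the two substituents are e,e in one chair and a,a in the other.
Chair I (amino axial, isopropyl axial): E = 3.74 kcal/mol; chair II (amino equatorial, isopropyl equatorial): E = 0.00 kcal/mol.
ΔG = 3.74 kcal/mol between the two chairs.
K = exp(ΔG/RT) with R = 1.987×10⁻³ kcal mol⁻¹ K⁻¹ and T = 254 K gives K ≈ 1.65e+03.

K ≈ 1653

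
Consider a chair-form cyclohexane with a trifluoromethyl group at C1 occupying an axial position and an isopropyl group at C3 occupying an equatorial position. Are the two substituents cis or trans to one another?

C1 and C3 have the same parity, so their axial bonds point in the same direction.
With same-parity carbons, two substituents on the same face are both axial or both equatorial; opposite faces give one of each.
Here the groups are axial/equatorial → opposite face → trans.

trans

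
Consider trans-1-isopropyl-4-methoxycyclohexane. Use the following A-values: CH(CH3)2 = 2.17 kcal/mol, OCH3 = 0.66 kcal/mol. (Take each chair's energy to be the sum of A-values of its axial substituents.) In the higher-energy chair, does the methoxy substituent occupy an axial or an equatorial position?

axial

C1 and C4 have opposite parity, so for the trans isomer the two substituents are e,e in one chair and a,a in the other.
Chair I (isopropyl axial, methoxy axial): E = 2.83 kcal/mol.
Chair II (isopropyl equatorial, methoxy equatorial): E = 0.00 kcal/mol.
Chair I is the less stable (higher-energy) conformer, and in that chair the methoxy group is axial.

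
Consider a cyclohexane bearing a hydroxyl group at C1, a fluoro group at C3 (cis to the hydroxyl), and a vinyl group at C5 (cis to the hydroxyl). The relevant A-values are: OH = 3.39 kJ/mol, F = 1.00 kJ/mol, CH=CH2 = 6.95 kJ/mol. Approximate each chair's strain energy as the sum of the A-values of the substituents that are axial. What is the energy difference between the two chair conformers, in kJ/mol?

Chair I (hydroxyl axial, fluoro axial, vinyl axial): E = 11.34 kJ/mol.
Chair II (hydroxyl equatorial, fluoro equatorial, vinyl equatorial): E = 0.00 kJ/mol.
ΔE = 11.34 − 0.00 = 11.34 kJ/mol; chair II is more stable.

11.34 kJ/mol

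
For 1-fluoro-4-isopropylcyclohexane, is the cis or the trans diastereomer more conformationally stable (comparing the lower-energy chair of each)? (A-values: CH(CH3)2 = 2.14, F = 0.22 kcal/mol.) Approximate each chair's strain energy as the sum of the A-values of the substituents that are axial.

At 1,4 positions (parity opposite): cis → (a,e or e,a); trans → (e,e or a,a).
Best chair for cis: E = 0.22 kcal/mol; best chair for trans: E = 0.00 kcal/mol.
The trans isomer is lower by 0.22 kcal/mol.

trans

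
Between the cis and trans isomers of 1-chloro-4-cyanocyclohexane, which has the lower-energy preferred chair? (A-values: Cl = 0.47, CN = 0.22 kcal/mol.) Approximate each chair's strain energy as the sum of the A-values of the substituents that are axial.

At 1,4 positions (parity opposite): cis → (a,e or e,a); trans → (e,e or a,a).
Best chair for cis: E = 0.22 kcal/mol; best chair for trans: E = 0.00 kcal/mol.
The trans isomer is lower by 0.22 kcal/mol.

trans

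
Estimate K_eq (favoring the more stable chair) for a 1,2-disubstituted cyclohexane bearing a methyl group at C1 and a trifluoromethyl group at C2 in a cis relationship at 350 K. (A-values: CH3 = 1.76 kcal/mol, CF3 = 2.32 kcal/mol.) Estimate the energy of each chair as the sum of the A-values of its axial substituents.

C1 and C2 have opposite parity, so for the cis isomer the two substituents are one axial and one equatorial in each chair.
Chair I (methyl axial, trifluoromethyl equatorial): E = 1.76 kcal/mol; chair II (methyl equatorial, trifluoromethyl axial): E = 2.32 kcal/mol.
ΔG = 0.56 kcal/mol between the two chairs.
K = exp(ΔG/RT) with R = 1.987×10⁻³ kcal mol⁻¹ K⁻¹ and T = 350 K gives K ≈ 2.24.

K ≈ 2.24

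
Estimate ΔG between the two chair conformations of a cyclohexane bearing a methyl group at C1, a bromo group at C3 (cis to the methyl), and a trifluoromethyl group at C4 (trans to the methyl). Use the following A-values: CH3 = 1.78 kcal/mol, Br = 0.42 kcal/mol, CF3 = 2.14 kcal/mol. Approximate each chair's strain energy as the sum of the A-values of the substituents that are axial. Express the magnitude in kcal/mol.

Chair I (methyl axial, bromo axial, trifluoromethyl axial): E = 4.34 kcal/mol.
Chair II (methyl equatorial, bromo equatorial, trifluoromethyl equatorial): E = 0.00 kcal/mol.
ΔE = 4.34 − 0.00 = 4.34 kcal/mol; chair II is more stable.

4.34 kcal/mol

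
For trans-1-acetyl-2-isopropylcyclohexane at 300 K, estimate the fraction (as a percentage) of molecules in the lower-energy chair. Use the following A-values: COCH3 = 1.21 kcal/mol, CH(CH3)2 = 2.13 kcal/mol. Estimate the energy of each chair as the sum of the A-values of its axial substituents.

99.6%

C1 and C2 have opposite parity, so for the trans isomer the two substituents are e,e in one chair and a,a in the other.
Chair I (acetyl axial, isopropyl axial): E = 3.34 kcal/mol; chair II (acetyl equatorial, isopropyl equatorial): E = 0.00 kcal/mol.
ΔG = 3.34 kcal/mol between the two chairs.
K = exp(ΔG/RT) with R = 1.987×10⁻³ kcal mol⁻¹ K⁻¹ and T = 300 K gives K ≈ 271.
Fraction in the lower-energy chair = K/(K+1) = 99.6%.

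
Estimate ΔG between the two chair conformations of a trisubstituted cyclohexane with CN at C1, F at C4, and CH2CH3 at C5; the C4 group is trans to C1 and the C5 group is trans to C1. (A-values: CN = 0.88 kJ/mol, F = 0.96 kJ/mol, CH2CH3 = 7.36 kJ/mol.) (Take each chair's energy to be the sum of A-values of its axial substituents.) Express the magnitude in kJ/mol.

Chair I (cyano axial, fluoro axial, ethyl equatorial): E = 1.84 kJ/mol.
Chair II (cyano equatorial, fluoro equatorial, ethyl axial): E = 7.36 kJ/mol.
ΔE = 7.36 − 1.84 = 5.52 kJ/mol; chair I is more stable.

5.52 kJ/mol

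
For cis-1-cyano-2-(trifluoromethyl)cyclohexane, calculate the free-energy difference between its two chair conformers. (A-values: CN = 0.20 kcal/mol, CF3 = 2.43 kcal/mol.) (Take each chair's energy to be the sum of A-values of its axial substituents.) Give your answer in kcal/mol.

C1 and C2 have opposite parity, so for the cis isomer the two substituents are one axial and one equatorial in each chair.
Chair I (cyano axial, trifluoromethyl equatorial): E = 0.20 kcal/mol.
Chair II (cyano equatorial, trifluoromethyl axial): E = 2.43 kcal/mol.
ΔE = 2.43 − 0.20 = 2.23 kcal/mol; chair I is more stable.

2.23 kcal/mol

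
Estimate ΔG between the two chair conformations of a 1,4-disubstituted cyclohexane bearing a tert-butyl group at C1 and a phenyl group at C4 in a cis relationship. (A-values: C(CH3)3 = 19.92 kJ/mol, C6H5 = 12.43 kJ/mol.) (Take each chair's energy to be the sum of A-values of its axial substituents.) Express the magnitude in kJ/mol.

7.49 kJ/mol

C1 and C4 have opposite parity, so for the cis isomer the two substituents are one axial and one equatorial in each chair.
Chair I (tert-butyl axial, phenyl equatorial): E = 19.92 kJ/mol.
Chair II (tert-butyl equatorial, phenyl axial): E = 12.43 kJ/mol.
ΔE = 19.92 − 12.43 = 7.49 kJ/mol; chair II is more stable.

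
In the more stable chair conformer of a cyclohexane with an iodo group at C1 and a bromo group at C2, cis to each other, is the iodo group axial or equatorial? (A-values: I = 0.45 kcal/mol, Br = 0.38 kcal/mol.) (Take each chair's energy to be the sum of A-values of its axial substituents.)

C1 and C2 have opposite parity, so for the cis isomer the two substituents are one axial and one equatorial in each chair.
Chair I (iodo axial, bromo equatorial): E = 0.45 kcal/mol.
Chair II (iodo equatorial, bromo axial): E = 0.38 kcal/mol.
Chair II is the more stable (lower-energy) conformer, and in that chair the iodo group is equatorial.

equatorial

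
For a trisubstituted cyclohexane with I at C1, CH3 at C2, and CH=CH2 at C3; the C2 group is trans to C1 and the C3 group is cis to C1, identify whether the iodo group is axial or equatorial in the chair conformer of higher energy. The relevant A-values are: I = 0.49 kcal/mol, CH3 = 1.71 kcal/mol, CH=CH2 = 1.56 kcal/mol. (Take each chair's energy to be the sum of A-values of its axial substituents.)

Chair I (iodo axial, methyl axial, vinyl axial): E = 3.76 kcal/mol.
Chair II (iodo equatorial, methyl equatorial, vinyl equatorial): E = 0.00 kcal/mol.
Chair I is the less stable (higher-energy) conformer, and in that chair the iodo group is axial.

axial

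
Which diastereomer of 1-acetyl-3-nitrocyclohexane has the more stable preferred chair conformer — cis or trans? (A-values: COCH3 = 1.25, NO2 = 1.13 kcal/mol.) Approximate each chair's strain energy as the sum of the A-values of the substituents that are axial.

At 1,3 positions (parity same): cis → (e,e or a,a); trans → (a,e or e,a).
Best chair for cis: E = 0.00 kcal/mol; best chair for trans: E = 1.13 kcal/mol.
The cis isomer is lower by 1.13 kcal/mol.

cis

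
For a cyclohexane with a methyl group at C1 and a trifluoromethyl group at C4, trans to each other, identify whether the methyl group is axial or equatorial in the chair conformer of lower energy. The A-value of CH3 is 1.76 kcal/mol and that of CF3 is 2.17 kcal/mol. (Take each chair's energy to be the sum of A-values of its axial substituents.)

equatorial

C1 and C4 have opposite parity, so for the trans isomer the two substituents are e,e in one chair and a,a in the other.
Chair I (methyl axial, trifluoromethyl axial): E = 3.93 kcal/mol.
Chair II (methyl equatorial, trifluoromethyl equatorial): E = 0.00 kcal/mol.
Chair II is the more stable (lower-energy) conformer, and in that chair the methyl group is equatorial.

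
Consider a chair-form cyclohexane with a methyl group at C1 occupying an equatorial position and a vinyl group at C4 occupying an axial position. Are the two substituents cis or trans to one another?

C1 and C4 have opposite parity, so their axial bonds point in opposite directions.
With opposite-parity carbons, two substituents on the same face are one axial and one equatorial; opposite faces give both axial or both equatorial.
Here the groups are equatorial/axial → same face → cis.

cis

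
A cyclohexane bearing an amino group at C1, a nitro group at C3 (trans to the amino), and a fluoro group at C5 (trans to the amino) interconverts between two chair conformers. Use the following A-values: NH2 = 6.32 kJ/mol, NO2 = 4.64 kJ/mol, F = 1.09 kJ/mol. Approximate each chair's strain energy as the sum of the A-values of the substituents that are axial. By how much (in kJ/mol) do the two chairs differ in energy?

0.59 kJ/mol

Chair I (amino axial, nitro equatorial, fluoro equatorial): E = 6.32 kJ/mol.
Chair II (amino equatorial, nitro axial, fluoro axial): E = 5.73 kJ/mol.
ΔE = 6.32 − 5.73 = 0.59 kJ/mol; chair II is more stable.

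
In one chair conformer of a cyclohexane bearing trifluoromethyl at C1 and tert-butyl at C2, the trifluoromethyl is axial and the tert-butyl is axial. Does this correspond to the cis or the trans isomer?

trans

C1 and C2 have opposite parity, so their axial bonds point in opposite directions.
With opposite-parity carbons, two substituents on the same face are one axial and one equatorial; opposite faces give both axial or both equatorial.
Here the groups are axial/axial → opposite face → trans.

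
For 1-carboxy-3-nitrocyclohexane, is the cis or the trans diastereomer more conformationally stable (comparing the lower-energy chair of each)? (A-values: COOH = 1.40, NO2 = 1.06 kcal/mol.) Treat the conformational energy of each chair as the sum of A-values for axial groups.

At 1,3 positions (parity same): cis → (e,e or a,a); trans → (a,e or e,a).
Best chair for cis: E = 0.00 kcal/mol; best chair for trans: E = 1.06 kcal/mol.
The cis isomer is lower by 1.06 kcal/mol.

cis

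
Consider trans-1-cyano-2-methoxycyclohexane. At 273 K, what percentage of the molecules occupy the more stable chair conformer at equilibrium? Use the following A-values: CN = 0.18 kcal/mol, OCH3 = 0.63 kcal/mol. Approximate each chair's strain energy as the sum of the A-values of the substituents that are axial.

C1 and C2 have opposite parity, so for the trans isomer the two substituents are e,e in one chair and a,a in the other.
Chair I (cyano axial, methoxy axial): E = 0.81 kcal/mol; chair II (cyano equatorial, methoxy equatorial): E = 0.00 kcal/mol.
ΔG = 0.81 kcal/mol between the two chairs.
K = exp(ΔG/RT) with R = 1.987×10⁻³ kcal mol⁻¹ K⁻¹ and T = 273 K gives K ≈ 4.45.
Fraction in the lower-energy chair = K/(K+1) = 81.7%.

81.7%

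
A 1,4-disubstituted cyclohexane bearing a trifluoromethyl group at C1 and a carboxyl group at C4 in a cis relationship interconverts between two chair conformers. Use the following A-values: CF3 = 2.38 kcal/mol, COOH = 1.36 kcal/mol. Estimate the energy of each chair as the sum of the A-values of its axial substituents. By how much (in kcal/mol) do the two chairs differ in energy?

C1 and C4 have opposite parity, so for the cis isomer the two substituents are one axial and one equatorial in each chair.
Chair I (trifluoromethyl axial, carboxyl equatorial): E = 2.38 kcal/mol.
Chair II (trifluoromethyl equatorial, carboxyl axial): E = 1.36 kcal/mol.
ΔE = 2.38 − 1.36 = 1.02 kcal/mol; chair II is more stable.

1.02 kcal/mol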